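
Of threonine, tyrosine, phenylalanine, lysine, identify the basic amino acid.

Lysine (K), arginine (R), and histidine (H) have basic, nitrogen-containing side chains.
Of the listed options, only lysine belongs to this group.

lysine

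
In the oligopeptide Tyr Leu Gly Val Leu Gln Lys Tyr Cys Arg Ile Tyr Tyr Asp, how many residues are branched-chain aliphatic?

Valine (V), leucine (L), and isoleucine (I) are the branched-chain amino acids.
Matching residues: Leu2, Val4, Leu5, Ile11.

4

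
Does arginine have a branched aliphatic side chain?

No

Valine (V), leucine (L), and isoleucine (I) are the branched-chain amino acids.
Arginine is not in this group.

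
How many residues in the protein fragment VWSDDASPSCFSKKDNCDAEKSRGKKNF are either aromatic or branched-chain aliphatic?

Aromatic: F, W, Y. Branched-chain aliphatic: I, L, V.
Aromatic residues here: W2, F11, F28 (3).
Branched-chain aliphatic residues here: V1 (1).
The two groups share no amino acid, so total = 3 + 1 = 4.

4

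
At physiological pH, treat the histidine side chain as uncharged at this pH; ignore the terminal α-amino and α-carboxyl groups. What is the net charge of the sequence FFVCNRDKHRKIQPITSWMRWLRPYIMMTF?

The side chains ionized at physiological pH are Lys/Arg (+1) and Asp/Glu (−1); with His treated as neutral, nothing else contributes.
Positive (K, R): R6, K8, R10, K11, R20, R23 → +6.
Negative (D, E): D7 → −1.
Net charge = (+6) + (−1) = +5.

+5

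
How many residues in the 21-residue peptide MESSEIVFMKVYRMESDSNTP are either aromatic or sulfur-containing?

5

Aromatic: F, W, Y. Sulfur-containing: C, M.
Aromatic residues here: F8, Y12 (2).
Sulfur-containing residues here: M1, M9, M14 (3).
The two groups share no amino acid, so total = 2 + 3 = 5.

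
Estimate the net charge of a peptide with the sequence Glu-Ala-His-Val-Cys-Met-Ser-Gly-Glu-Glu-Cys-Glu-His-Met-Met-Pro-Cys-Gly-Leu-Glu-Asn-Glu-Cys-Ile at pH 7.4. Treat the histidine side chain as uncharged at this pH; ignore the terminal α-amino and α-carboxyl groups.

Near pH 7.4, K and R contribute +1 each, D and E contribute −1 each, and every other side chain (His included, as stated) is uncharged.
Positive (K, R): none → +0.
Negative (D, E): Glu1, Glu9, Glu10, Glu12, Glu20, Glu22 → −6.
Net charge = (+0) + (−6) = −6.

-6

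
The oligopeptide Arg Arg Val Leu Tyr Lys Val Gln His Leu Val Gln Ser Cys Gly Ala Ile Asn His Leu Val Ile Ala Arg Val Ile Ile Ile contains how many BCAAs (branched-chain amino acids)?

13

Valine (V), leucine (L), and isoleucine (I) are the branched-chain amino acids.
Matching residues: Val3, Leu4, Val7, Leu10, Val11, Ile17, Leu20, Val21, Ile22, Val25, Ile26, Ile27, Ile28.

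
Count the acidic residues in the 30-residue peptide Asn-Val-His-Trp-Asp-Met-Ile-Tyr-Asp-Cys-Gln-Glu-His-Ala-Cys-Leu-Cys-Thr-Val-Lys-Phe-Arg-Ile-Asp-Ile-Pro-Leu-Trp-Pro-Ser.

Aspartate (D) and glutamate (E) have carboxylic-acid side chains and are the acidic amino acids.
Matching residues: Asp5, Asp9, Glu12, Asp24.

4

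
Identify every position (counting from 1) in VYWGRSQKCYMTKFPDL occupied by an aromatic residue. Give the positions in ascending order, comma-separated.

Phenylalanine (F), tryptophan (W), and tyrosine (Y) have aromatic ring side chains.
Matching residues: Y2, W3, Y10, F14.

2, 3, 10, 14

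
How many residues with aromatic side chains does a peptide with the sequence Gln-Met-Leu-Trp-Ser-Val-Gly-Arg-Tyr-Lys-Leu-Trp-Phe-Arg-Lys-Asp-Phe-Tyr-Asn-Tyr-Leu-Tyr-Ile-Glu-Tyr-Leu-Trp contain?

Phenylalanine (F), tryptophan (W), and tyrosine (Y) have aromatic ring side chains.
Matching residues: Trp4, Tyr9, Trp12, Phe13, Phe17, Tyr18, Tyr20, Tyr22, Tyr25, Trp27.

10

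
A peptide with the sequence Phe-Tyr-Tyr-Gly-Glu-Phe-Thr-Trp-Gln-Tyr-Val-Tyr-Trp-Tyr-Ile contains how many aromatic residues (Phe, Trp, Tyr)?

9

Matching residues: Phe1, Tyr2, Tyr3, Phe6, Trp8, Tyr10, Tyr12, Trp13, Tyr14.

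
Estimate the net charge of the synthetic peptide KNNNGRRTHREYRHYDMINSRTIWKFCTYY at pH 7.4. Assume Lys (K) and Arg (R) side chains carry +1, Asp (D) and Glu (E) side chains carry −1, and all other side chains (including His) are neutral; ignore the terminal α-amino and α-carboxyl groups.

+5

Positive (K, R): K1, R6, R7, R10, R13, R21, K25 → +7.
Negative (D, E): E11, D16 → −2.
Net charge = (+7) + (−2) = +5.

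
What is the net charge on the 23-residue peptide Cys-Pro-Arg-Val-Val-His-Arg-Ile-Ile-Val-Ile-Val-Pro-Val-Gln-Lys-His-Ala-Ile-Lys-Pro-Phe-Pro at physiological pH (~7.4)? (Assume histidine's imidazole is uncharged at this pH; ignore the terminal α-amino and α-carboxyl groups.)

The side chains ionized at physiological pH are Lys/Arg (+1) and Asp/Glu (−1); with His treated as neutral, nothing else contributes.
Positive (K, R): Arg3, Arg7, Lys16, Lys20 → +4.
Negative (D, E): none → −0.
Net charge = (+4) + (−0) = +4.

+4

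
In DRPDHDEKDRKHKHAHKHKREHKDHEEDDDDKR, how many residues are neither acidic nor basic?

Acidic: D, E. Basic: K, R, H. All other residues are neither.
Matching residues: P3, A15.

2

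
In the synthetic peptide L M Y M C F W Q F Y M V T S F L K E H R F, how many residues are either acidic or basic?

Acidic: D, E. Basic: H, K, R.
Acidic residues here: E18 (1).
Basic residues here: K17, H19, R20 (3).
The two groups share no amino acid, so total = 1 + 3 = 4.

4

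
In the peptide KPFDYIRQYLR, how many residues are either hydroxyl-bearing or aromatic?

3

Hydroxyl-bearing: S, T, Y. Aromatic: F, W, Y.
Hydroxyl-bearing residues here: Y5, Y9 (2).
Aromatic residues here: F3, Y5, Y9 (3).
Y is in both groups, so the 2 Y residues must not be double-counted.
Total = 2 + 3 − 2 = 3.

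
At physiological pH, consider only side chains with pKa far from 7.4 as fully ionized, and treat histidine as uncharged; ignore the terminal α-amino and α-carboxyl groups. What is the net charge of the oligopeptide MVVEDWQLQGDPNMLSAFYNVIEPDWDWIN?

-6

Near pH 7.4, K and R contribute +1 each, D and E contribute −1 each, and every other side chain (His included, as stated) is uncharged.
Positive (K, R): none → +0.
Negative (D, E): E4, D5, D11, E23, D25, D27 → −6.
Net charge = (+0) + (−6) = −6.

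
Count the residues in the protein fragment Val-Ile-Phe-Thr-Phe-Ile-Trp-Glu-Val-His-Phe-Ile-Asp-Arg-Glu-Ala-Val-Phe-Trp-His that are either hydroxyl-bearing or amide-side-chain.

Hydroxyl-bearing: S, T, Y. Amide-side-chain: N, Q.
Hydroxyl-bearing residues here: Thr4 (1).
Amide-side-chain residues here: none (0).
The two groups share no amino acid, so total = 1 + 0 = 1.

1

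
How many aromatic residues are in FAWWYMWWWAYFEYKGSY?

11

F, W, and Y each carry an aromatic ring on the side chain.
Matching residues: F1, W3, W4, Y5, W7, W8, W9, Y11, F12, Y14, Y18.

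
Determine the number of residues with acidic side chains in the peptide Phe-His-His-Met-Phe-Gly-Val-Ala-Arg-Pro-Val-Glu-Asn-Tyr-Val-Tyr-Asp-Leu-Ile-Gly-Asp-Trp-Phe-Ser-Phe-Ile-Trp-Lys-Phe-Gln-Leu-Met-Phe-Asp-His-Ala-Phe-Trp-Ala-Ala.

The acidic residues are Asp (D) and Glu (E), whose side chains end in a carboxylate group.
Matching residues: Glu12, Asp17, Asp21, Asp34.

4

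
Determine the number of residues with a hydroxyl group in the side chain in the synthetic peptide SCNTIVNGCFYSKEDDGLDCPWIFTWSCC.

6

Serine (S), threonine (T), and tyrosine (Y) each carry a hydroxyl group on the side chain.
Matching residues: S1, T4, Y11, S12, T25, S27.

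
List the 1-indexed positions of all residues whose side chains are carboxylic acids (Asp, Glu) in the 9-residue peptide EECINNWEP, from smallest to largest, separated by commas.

Matching residues: E1, E2, E8.

1, 2, 8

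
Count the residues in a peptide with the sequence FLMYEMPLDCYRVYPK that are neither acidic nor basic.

12

Acidic: D, E. Basic: K, R, H. All other residues are neither.
Matching residues: F1, L2, M3, Y4, M6, P7, L8, C10, Y11, V13, Y14, P15.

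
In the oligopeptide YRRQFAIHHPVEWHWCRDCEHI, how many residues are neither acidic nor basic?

Acidic: D, E. Basic: K, R, H. All other residues are neither.
Matching residues: Y1, Q4, F5, A6, I7, P10, V11, W13, W15, C16, C19, I22.

12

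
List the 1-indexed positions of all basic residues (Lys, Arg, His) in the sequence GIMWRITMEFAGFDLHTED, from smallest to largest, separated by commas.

Matching residues: R5, H16.

5, 16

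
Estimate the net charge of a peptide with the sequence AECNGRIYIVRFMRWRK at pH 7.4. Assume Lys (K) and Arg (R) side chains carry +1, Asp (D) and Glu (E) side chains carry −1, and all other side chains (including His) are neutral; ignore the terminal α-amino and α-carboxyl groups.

+4

Positive (K, R): R6, R11, R14, R16, K17 → +5.
Negative (D, E): E2 → −1.
Net charge = (+5) + (−1) = +4.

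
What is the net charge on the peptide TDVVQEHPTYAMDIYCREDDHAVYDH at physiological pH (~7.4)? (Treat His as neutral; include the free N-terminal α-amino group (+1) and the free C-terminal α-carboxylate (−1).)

-6

At pH ~7.4 the Lys and Arg side chains are protonated (+1), the Asp and Glu side chains are deprotonated (−1), and with His taken as neutral all other side chains carry no charge.
Positive (K, R): R17 → +1.
Negative (D, E): D2, E6, D13, E18, D19, D20, D25 → −7.
The N-terminus (+1) and C-terminus (−1) cancel.
Net charge = (+1) + (−7) = −6.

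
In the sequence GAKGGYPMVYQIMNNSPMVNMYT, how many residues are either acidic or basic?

1

Acidic: D, E. Basic: H, K, R.
Acidic residues here: none (0).
Basic residues here: K3 (1).
The two groups share no amino acid, so total = 0 + 1 = 1.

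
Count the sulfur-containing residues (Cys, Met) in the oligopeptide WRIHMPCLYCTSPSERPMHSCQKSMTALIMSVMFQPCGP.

9

Matching residues: M5, C7, C10, M18, C21, M25, M30, M33, C37.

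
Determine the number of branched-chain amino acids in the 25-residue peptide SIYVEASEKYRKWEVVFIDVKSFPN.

The BCAAs are Val, Leu, and Ile — aliphatic side chains with a branch point.
Matching residues: I2, V4, V15, V16, I18, V20.

6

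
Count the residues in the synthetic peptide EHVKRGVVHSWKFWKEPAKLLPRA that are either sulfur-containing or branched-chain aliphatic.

Sulfur-containing: C, M. Branched-chain aliphatic: I, L, V.
Sulfur-containing residues here: none (0).
Branched-chain aliphatic residues here: V3, V7, V8, L20, L21 (5).
The two groups share no amino acid, so total = 0 + 5 = 5.

5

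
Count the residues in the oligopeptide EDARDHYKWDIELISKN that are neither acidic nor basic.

Acidic: D, E. Basic: K, R, H. All other residues are neither.
Matching residues: A3, Y7, W9, I11, L13, I14, S15, N17.

8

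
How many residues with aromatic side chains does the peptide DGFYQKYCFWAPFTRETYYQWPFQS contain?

10

Phenylalanine (F), tryptophan (W), and tyrosine (Y) have aromatic ring side chains.
Matching residues: F3, Y4, Y7, F9, W10, F13, Y18, Y19, W21, F23.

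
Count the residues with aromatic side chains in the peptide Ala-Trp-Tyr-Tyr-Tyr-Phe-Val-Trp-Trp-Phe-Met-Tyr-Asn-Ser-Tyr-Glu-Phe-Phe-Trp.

13

Phenylalanine (F), tryptophan (W), and tyrosine (Y) have aromatic ring side chains.
Matching residues: Trp2, Tyr3, Tyr4, Tyr5, Phe6, Trp8, Trp9, Phe10, Tyr12, Tyr15, Phe17, Phe18, Trp19.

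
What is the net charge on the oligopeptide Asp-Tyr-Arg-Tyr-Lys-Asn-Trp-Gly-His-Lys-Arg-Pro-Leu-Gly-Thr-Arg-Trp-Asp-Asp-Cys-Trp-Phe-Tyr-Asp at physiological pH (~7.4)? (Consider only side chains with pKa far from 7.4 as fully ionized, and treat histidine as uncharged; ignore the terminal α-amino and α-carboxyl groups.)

The side chains ionized at physiological pH are Lys/Arg (+1) and Asp/Glu (−1); with His treated as neutral, nothing else contributes.
Positive (K, R): Arg3, Lys5, Lys10, Arg11, Arg16 → +5.
Negative (D, E): Asp1, Asp18, Asp19, Asp24 → −4.
Net charge = (+5) + (−4) = +1.

+1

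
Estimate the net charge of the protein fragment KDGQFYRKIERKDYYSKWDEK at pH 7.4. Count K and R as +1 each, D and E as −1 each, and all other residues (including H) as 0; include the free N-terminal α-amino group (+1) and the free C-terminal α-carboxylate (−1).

+2

Positive (K, R): K1, R7, K8, R11, K12, K17, K21 → +7.
Negative (D, E): D2, E10, D13, D19, E20 → −5.
The N-terminus (+1) and C-terminus (−1) cancel.
Net charge = (+7) + (−5) = +2.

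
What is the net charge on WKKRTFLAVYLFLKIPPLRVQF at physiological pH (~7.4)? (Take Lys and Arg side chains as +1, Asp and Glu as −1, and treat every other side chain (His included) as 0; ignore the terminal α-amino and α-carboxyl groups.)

+5

Positive (K, R): K2, K3, R4, K14, R19 → +5.
Negative (D, E): none → −0.
Net charge = (+5) + (−0) = +5.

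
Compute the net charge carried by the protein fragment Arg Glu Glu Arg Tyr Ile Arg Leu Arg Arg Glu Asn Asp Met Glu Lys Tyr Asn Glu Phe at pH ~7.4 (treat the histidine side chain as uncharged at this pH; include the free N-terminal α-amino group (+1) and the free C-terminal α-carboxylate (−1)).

0

The side chains ionized at physiological pH are Lys/Arg (+1) and Asp/Glu (−1); with His treated as neutral, nothing else contributes.
Positive (K, R): Arg1, Arg4, Arg7, Arg9, Arg10, Lys16 → +6.
Negative (D, E): Glu2, Glu3, Glu11, Asp13, Glu15, Glu19 → −6.
The N-terminus (+1) and C-terminus (−1) cancel.
Net charge = (+6) + (−6) = 0.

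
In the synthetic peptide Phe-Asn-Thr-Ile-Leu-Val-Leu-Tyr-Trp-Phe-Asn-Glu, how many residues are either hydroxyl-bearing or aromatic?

Hydroxyl-bearing: S, T, Y. Aromatic: F, W, Y.
Hydroxyl-bearing residues here: Thr3, Tyr8 (2).
Aromatic residues here: Phe1, Tyr8, Trp9, Phe10 (4).
Y is in both groups, so the 1 Y residue must not be double-counted.
Total = 2 + 4 − 1 = 5.

5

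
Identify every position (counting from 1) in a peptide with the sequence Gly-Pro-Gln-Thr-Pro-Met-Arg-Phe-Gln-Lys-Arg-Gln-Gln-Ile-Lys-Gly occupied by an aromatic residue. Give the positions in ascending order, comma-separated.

F, W, and Y each carry an aromatic ring on the side chain.
Matching residues: Phe8.

8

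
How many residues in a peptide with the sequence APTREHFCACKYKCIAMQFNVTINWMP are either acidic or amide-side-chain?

4

Acidic: D, E. Amide-side-chain: N, Q.
Acidic residues here: E5 (1).
Amide-side-chain residues here: Q18, N20, N24 (3).
The two groups share no amino acid, so total = 1 + 3 = 4.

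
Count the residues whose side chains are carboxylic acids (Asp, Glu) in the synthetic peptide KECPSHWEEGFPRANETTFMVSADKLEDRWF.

Matching residues: E2, E8, E9, E16, D24, E27, D28.

7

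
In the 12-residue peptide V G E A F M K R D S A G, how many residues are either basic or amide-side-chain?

Basic: H, K, R. Amide-side-chain: N, Q.
Basic residues here: K7, R8 (2).
Amide-side-chain residues here: none (0).
The two groups share no amino acid, so total = 2 + 0 = 2.

2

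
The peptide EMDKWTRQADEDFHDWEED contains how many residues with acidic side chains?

9

Aspartate (D) and glutamate (E) have carboxylic-acid side chains and are the acidic amino acids.
Matching residues: E1, D3, D10, E11, D12, D15, E17, E18, D19.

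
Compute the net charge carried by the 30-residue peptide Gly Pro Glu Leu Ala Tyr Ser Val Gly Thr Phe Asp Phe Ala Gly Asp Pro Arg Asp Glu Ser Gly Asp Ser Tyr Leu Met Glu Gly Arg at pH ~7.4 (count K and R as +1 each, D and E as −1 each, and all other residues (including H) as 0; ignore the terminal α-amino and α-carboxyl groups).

-5

Positive (K, R): Arg18, Arg30 → +2.
Negative (D, E): Glu3, Asp12, Asp16, Asp19, Glu20, Asp23, Glu28 → −7.
Net charge = (+2) + (−7) = −5.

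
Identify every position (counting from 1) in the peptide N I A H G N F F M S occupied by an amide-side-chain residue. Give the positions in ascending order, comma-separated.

Asparagine (N) and glutamine (Q) have uncharged amide side chains.
Matching residues: N1, N6.

1, 6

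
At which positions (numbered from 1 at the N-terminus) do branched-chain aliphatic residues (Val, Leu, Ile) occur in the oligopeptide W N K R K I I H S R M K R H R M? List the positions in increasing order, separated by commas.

Matching residues: I6, I7.

6, 7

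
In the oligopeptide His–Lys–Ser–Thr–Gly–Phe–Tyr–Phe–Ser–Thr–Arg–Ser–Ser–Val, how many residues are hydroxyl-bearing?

7

The –OH-bearing residues are Ser, Thr (aliphatic alcohols), and Tyr (phenol).
Matching residues: Ser3, Thr4, Tyr7, Ser9, Thr10, Ser12, Ser13.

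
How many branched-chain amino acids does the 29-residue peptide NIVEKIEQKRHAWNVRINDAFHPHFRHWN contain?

5

Valine (V), leucine (L), and isoleucine (I) are the branched-chain amino acids.
Matching residues: I2, V3, I6, V15, I17.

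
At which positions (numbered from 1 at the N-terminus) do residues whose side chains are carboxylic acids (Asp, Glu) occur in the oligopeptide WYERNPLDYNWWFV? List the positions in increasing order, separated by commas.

Matching residues: E3, D8.

3, 8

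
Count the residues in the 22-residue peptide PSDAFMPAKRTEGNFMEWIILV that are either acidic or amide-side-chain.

4

Acidic: D, E. Amide-side-chain: N, Q.
Acidic residues here: D3, E12, E17 (3).
Amide-side-chain residues here: N14 (1).
The two groups share no amino acid, so total = 3 + 1 = 4.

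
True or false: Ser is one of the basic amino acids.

False

Lysine (K), arginine (R), and histidine (H) have basic, nitrogen-containing side chains.
Serine is not in this group.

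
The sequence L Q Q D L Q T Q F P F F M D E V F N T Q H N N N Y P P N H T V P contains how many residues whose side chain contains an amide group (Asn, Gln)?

Matching residues: Q2, Q3, Q6, Q8, N18, Q20, N22, N23, N24, N28.

10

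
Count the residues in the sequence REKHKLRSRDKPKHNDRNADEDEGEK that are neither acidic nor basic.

Acidic: D, E. Basic: K, R, H. All other residues are neither.
Matching residues: L6, S8, P12, N15, N18, A19, G24.

7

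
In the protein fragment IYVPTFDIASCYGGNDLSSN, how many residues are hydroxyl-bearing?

6

S, T, and Y are the three residues with a side-chain hydroxyl.
Matching residues: Y2, T5, S10, Y12, S18, S19.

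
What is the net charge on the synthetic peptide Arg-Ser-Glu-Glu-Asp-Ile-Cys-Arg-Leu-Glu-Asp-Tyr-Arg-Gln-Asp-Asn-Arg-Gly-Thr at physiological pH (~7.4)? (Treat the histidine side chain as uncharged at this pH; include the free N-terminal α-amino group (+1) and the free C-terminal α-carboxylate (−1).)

-2

At pH ~7.4 the Lys and Arg side chains are protonated (+1), the Asp and Glu side chains are deprotonated (−1), and with His taken as neutral all other side chains carry no charge.
Positive (K, R): Arg1, Arg8, Arg13, Arg17 → +4.
Negative (D, E): Glu3, Glu4, Asp5, Glu10, Asp11, Asp15 → −6.
The N-terminus (+1) and C-terminus (−1) cancel.
Net charge = (+4) + (−6) = −2.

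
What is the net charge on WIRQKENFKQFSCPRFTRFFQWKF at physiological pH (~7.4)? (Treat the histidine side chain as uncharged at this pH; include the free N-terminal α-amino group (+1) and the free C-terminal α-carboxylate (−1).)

Near pH 7.4, K and R contribute +1 each, D and E contribute −1 each, and every other side chain (His included, as stated) is uncharged.
Positive (K, R): R3, K5, K9, R15, R18, K23 → +6.
Negative (D, E): E6 → −1.
The N-terminus (+1) and C-terminus (−1) cancel.
Net charge = (+6) + (−1) = +5.

+5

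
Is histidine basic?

K, R, and H are the three residues with basic side chains (ε-amine, guanidinium, and imidazole respectively).
Histidine is in this group.

Yes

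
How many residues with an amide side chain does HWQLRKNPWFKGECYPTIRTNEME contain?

3

Asparagine (N) and glutamine (Q) have uncharged amide side chains.
Matching residues: Q3, N7, N21.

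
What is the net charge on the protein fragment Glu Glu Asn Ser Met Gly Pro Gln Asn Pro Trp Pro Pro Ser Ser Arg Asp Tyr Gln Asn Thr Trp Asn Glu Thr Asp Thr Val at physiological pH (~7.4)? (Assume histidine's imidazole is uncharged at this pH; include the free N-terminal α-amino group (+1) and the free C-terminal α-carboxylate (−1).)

-4

Near pH 7.4, K and R contribute +1 each, D and E contribute −1 each, and every other side chain (His included, as stated) is uncharged.
Positive (K, R): Arg16 → +1.
Negative (D, E): Glu1, Glu2, Asp17, Glu24, Asp26 → −5.
The N-terminus (+1) and C-terminus (−1) cancel.
Net charge = (+1) + (−5) = −4.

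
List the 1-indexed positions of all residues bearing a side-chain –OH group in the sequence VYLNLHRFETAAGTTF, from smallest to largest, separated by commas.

2, 10, 14, 15

S, T, and Y are the three residues with a side-chain hydroxyl.
Matching residues: Y2, T10, T14, T15.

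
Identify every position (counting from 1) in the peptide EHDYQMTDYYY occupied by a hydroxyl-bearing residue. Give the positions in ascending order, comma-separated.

4, 7, 9, 10, 11

The –OH-bearing residues are Ser, Thr (aliphatic alcohols), and Tyr (phenol).
Matching residues: Y4, T7, Y9, Y10, Y11.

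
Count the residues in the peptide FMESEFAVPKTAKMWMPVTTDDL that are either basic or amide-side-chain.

Basic: H, K, R. Amide-side-chain: N, Q.
Basic residues here: K10, K13 (2).
Amide-side-chain residues here: none (0).
The two groups share no amino acid, so total = 2 + 0 = 2.

2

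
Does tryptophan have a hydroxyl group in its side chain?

The –OH-bearing residues are Ser, Thr (aliphatic alcohols), and Tyr (phenol).
Tryptophan is not in this group.

No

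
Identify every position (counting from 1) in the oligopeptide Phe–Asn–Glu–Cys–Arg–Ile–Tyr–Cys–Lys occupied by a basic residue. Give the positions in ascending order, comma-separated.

5, 9

K, R, and H are the three residues with basic side chains (ε-amine, guanidinium, and imidazole respectively).
Matching residues: Arg5, Lys9.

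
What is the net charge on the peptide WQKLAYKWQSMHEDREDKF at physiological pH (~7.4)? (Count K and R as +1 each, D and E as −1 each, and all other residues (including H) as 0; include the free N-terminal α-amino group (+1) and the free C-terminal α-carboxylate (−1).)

0

Positive (K, R): K3, K7, R15, K18 → +4.
Negative (D, E): E13, D14, E16, D17 → −4.
The N-terminus (+1) and C-terminus (−1) cancel.
Net charge = (+4) + (−4) = 0.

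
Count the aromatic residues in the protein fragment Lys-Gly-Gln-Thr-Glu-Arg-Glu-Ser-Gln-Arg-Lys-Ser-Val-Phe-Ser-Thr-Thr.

Phenylalanine (F), tryptophan (W), and tyrosine (Y) have aromatic ring side chains.
Matching residues: Phe14.

1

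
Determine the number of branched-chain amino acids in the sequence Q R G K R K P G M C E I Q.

1

The BCAAs are Val, Leu, and Ile — aliphatic side chains with a branch point.
Matching residues: I12.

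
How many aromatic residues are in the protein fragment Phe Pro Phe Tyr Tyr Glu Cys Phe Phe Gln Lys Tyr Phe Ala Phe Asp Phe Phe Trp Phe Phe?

14

F, W, and Y each carry an aromatic ring on the side chain.
Matching residues: Phe1, Phe3, Tyr4, Tyr5, Phe8, Phe9, Tyr12, Phe13, Phe15, Phe17, Phe18, Trp19, Phe20, Phe21.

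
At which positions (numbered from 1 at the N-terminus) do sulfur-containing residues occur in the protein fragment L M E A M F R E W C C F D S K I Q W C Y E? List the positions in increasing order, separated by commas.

The sulfur-bearing residues are cysteine (–SH) and methionine (–S–CH₃).
Matching residues: M2, M5, C10, C11, C19.

2, 5, 10, 11, 19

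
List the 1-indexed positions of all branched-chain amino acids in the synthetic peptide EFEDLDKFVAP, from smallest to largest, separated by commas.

V, L, and I make up the branched-chain aliphatic group.
Matching residues: L5, V9.

5, 9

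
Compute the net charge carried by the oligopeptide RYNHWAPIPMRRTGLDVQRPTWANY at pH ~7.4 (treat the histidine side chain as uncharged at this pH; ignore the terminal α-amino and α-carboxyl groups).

Near pH 7.4, K and R contribute +1 each, D and E contribute −1 each, and every other side chain (His included, as stated) is uncharged.
Positive (K, R): R1, R11, R12, R19 → +4.
Negative (D, E): D16 → −1.
Net charge = (+4) + (−1) = +3.

+3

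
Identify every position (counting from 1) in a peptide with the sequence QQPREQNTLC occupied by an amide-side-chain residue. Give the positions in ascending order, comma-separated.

Asparagine (N) and glutamine (Q) have uncharged amide side chains.
Matching residues: Q1, Q2, Q6, N7.

1, 2, 6, 7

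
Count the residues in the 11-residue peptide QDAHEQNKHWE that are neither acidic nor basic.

Acidic: D, E. Basic: K, R, H. All other residues are neither.
Matching residues: Q1, A3, Q6, N7, W10.

5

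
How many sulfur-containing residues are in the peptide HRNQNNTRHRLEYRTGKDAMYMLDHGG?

2

Only Cys (C) and Met (M) have a sulfur atom in the side chain.
Matching residues: M20, M22.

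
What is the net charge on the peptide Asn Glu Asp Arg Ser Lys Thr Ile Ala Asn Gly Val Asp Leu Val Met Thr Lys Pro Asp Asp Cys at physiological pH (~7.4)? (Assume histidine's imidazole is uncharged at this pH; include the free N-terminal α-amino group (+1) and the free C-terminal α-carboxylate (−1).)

At pH ~7.4 the Lys and Arg side chains are protonated (+1), the Asp and Glu side chains are deprotonated (−1), and with His taken as neutral all other side chains carry no charge.
Positive (K, R): Arg4, Lys6, Lys18 → +3.
Negative (D, E): Glu2, Asp3, Asp13, Asp20, Asp21 → −5.
The N-terminus (+1) and C-terminus (−1) cancel.
Net charge = (+3) + (−5) = −2.

-2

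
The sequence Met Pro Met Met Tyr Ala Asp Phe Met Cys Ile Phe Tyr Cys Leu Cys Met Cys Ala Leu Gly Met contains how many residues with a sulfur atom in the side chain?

The sulfur-bearing residues are cysteine (–SH) and methionine (–S–CH₃).
Matching residues: Met1, Met3, Met4, Met9, Cys10, Cys14, Cys16, Met17, Cys18, Met22.

10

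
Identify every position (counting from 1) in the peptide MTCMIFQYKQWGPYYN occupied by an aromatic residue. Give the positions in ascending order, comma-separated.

F, W, and Y each carry an aromatic ring on the side chain.
Matching residues: F6, Y8, W11, Y14, Y15.

6, 8, 11, 14, 15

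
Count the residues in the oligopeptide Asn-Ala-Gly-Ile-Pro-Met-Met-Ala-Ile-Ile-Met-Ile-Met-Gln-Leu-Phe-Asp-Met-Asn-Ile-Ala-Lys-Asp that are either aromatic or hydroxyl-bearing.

1

Aromatic: F, W, Y. Hydroxyl-bearing: S, T, Y.
Aromatic residues here: Phe16 (1).
Hydroxyl-bearing residues here: none (0).
(Y belongs to both groups, but none appear in this sequence.) Total = 1 + 0 = 1.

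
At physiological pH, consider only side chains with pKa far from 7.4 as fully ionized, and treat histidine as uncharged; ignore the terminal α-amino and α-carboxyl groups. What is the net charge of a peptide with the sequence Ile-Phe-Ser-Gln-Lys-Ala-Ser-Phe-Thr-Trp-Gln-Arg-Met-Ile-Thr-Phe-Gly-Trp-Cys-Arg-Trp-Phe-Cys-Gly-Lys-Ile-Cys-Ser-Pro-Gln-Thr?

+4

At pH ~7.4 the Lys and Arg side chains are protonated (+1), the Asp and Glu side chains are deprotonated (−1), and with His taken as neutral all other side chains carry no charge.
Positive (K, R): Lys5, Arg12, Arg20, Lys25 → +4.
Negative (D, E): none → −0.
Net charge = (+4) + (−0) = +4.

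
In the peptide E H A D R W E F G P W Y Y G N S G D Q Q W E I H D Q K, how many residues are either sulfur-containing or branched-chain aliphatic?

Sulfur-containing: C, M. Branched-chain aliphatic: I, L, V.
Sulfur-containing residues here: none (0).
Branched-chain aliphatic residues here: I23 (1).
The two groups share no amino acid, so total = 0 + 1 = 1.

1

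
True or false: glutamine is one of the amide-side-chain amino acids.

True

Only N (asparagine) and Q (glutamine) carry a side-chain carboxamide.
Glutamine is in this group.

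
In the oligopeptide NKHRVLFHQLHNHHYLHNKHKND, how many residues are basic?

The basic amino acids are Lys (K), Arg (R), and His (H).
Matching residues: K2, H3, R4, H8, H11, H13, H14, H17, K19, H20, K21.

11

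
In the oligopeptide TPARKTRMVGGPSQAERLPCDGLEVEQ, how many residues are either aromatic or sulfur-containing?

Aromatic: F, W, Y. Sulfur-containing: C, M.
Aromatic residues here: none (0).
Sulfur-containing residues here: M8, C20 (2).
The two groups share no amino acid, so total = 0 + 2 = 2.

2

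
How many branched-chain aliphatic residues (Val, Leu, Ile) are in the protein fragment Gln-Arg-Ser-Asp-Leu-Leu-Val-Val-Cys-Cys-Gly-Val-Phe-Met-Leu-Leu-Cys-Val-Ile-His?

Matching residues: Leu5, Leu6, Val7, Val8, Val12, Leu15, Leu16, Val18, Ile19.

9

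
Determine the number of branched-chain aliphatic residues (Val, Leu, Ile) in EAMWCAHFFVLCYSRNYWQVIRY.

Matching residues: V10, L11, V20, I21.

4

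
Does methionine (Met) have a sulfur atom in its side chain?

Yes

Cysteine (C, thiol) and methionine (M, thioether) are the two sulfur-containing amino acids.
Methionine is in this group.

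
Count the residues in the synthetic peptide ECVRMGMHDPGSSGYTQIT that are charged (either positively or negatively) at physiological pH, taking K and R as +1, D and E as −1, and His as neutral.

3

Charged side chains at pH ~7.4: K, R (positive); D, E (negative).
Matching residues: E1, R4, D9.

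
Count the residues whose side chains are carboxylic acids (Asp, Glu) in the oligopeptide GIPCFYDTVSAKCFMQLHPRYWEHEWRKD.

Matching residues: D7, E23, E25, D29.

4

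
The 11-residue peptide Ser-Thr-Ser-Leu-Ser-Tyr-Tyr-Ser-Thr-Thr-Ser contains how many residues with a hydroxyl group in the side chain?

S, T, and Y are the three residues with a side-chain hydroxyl.
Matching residues: Ser1, Thr2, Ser3, Ser5, Tyr6, Tyr7, Ser8, Thr9, Thr10, Ser11.

10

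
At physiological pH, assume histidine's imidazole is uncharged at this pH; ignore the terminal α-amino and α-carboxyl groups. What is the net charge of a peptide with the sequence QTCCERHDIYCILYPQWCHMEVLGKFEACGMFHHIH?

-2

At pH ~7.4 the Lys and Arg side chains are protonated (+1), the Asp and Glu side chains are deprotonated (−1), and with His taken as neutral all other side chains carry no charge.
Positive (K, R): R6, K25 → +2.
Negative (D, E): E5, D8, E21, E27 → −4.
Net charge = (+2) + (−4) = −2.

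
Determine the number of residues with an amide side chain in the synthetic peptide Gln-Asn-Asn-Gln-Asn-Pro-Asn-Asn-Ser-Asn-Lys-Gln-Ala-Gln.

Asparagine (N) and glutamine (Q) have uncharged amide side chains.
Matching residues: Gln1, Asn2, Asn3, Gln4, Asn5, Asn7, Asn8, Asn10, Gln12, Gln14.

10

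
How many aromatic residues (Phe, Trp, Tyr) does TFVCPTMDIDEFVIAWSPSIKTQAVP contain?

3

Matching residues: F2, F12, W16.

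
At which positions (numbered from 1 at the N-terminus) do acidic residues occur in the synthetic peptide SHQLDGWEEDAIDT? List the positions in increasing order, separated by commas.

Aspartate (D) and glutamate (E) have carboxylic-acid side chains and are the acidic amino acids.
Matching residues: D5, E8, E9, D10, D13.

5, 8, 9, 10, 13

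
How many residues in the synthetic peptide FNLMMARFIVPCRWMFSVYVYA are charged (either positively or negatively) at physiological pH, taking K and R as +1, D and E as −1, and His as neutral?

Charged side chains at pH ~7.4: K, R (positive); D, E (negative).
Matching residues: R7, R13.

2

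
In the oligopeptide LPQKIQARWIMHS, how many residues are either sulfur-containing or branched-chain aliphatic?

Sulfur-containing: C, M. Branched-chain aliphatic: I, L, V.
Sulfur-containing residues here: M11 (1).
Branched-chain aliphatic residues here: L1, I5, I10 (3).
The two groups share no amino acid, so total = 1 + 3 = 4.

4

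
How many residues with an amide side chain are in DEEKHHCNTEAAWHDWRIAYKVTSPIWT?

1

Asparagine (N) and glutamine (Q) have uncharged amide side chains.
Matching residues: N8.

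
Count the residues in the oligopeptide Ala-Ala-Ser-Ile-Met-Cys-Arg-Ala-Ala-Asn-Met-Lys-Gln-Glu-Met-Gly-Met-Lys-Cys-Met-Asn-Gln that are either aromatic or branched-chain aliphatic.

1

Aromatic: F, W, Y. Branched-chain aliphatic: I, L, V.
Aromatic residues here: none (0).
Branched-chain aliphatic residues here: Ile4 (1).
The two groups share no amino acid, so total = 0 + 1 = 1.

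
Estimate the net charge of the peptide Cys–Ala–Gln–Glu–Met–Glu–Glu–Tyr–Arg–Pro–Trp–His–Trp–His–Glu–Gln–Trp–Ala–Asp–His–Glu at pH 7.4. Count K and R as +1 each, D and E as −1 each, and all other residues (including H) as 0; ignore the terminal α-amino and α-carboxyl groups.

-5

Positive (K, R): Arg9 → +1.
Negative (D, E): Glu4, Glu6, Glu7, Glu15, Asp19, Glu21 → −6.
Net charge = (+1) + (−6) = −5.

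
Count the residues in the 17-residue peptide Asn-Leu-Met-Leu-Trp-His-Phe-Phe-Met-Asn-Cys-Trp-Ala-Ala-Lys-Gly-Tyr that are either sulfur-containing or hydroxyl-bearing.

4

Sulfur-containing: C, M. Hydroxyl-bearing: S, T, Y.
Sulfur-containing residues here: Met3, Met9, Cys11 (3).
Hydroxyl-bearing residues here: Tyr17 (1).
The two groups share no amino acid, so total = 3 + 1 = 4.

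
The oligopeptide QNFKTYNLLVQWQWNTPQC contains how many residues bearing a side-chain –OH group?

S, T, and Y are the three residues with a side-chain hydroxyl.
Matching residues: T5, Y6, T16.

3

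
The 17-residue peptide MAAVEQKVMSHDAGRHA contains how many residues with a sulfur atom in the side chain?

2

Only Cys (C) and Met (M) have a sulfur atom in the side chain.
Matching residues: M1, M9.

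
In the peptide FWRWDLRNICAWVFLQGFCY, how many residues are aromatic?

Phenylalanine (F), tryptophan (W), and tyrosine (Y) have aromatic ring side chains.
Matching residues: F1, W2, W4, W12, F14, F18, Y20.

7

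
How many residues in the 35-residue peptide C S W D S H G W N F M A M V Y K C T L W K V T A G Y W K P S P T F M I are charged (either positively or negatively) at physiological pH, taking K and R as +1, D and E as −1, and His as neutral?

4

Charged side chains at pH ~7.4: K, R (positive); D, E (negative).
Matching residues: D4, K16, K21, K28.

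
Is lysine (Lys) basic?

Yes

Lysine (K), arginine (R), and histidine (H) have basic, nitrogen-containing side chains.
Lysine is in this group.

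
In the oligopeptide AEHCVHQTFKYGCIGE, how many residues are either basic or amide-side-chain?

4

Basic: H, K, R. Amide-side-chain: N, Q.
Basic residues here: H3, H6, K10 (3).
Amide-side-chain residues here: Q7 (1).
The two groups share no amino acid, so total = 3 + 1 = 4.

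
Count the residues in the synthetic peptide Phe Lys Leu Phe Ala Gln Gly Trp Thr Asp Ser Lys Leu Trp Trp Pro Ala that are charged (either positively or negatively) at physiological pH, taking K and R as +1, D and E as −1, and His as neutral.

Charged side chains at pH ~7.4: K, R (positive); D, E (negative).
Matching residues: Lys2, Asp10, Lys12.

3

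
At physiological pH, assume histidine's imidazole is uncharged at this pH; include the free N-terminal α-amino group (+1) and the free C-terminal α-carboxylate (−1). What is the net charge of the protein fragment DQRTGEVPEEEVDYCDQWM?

At pH ~7.4 the Lys and Arg side chains are protonated (+1), the Asp and Glu side chains are deprotonated (−1), and with His taken as neutral all other side chains carry no charge.
Positive (K, R): R3 → +1.
Negative (D, E): D1, E6, E9, E10, E11, D13, D16 → −7.
The N-terminus (+1) and C-terminus (−1) cancel.
Net charge = (+1) + (−7) = −6.

-6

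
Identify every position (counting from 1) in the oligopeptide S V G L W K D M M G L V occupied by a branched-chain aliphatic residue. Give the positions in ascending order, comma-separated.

2, 4, 11, 12

Valine (V), leucine (L), and isoleucine (I) are the branched-chain amino acids.
Matching residues: V2, L4, L11, V12.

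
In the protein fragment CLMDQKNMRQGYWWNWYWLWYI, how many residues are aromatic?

Phenylalanine (F), tryptophan (W), and tyrosine (Y) have aromatic ring side chains.
Matching residues: Y12, W13, W14, W16, Y17, W18, W20, Y21.

8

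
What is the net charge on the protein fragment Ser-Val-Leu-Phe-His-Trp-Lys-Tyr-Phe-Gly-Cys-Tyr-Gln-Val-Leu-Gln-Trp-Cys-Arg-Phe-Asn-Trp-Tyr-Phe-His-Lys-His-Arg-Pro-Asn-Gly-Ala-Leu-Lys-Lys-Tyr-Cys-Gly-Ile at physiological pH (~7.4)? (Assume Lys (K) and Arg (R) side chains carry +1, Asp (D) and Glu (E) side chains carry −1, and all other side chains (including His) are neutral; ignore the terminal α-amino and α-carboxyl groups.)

+6

Positive (K, R): Lys7, Arg19, Lys26, Arg28, Lys34, Lys35 → +6.
Negative (D, E): none → −0.
Net charge = (+6) + (−0) = +6.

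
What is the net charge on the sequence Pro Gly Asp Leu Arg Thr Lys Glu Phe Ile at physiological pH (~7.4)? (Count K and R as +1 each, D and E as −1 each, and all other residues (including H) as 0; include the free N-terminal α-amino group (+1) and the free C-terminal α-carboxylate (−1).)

Positive (K, R): Arg5, Lys7 → +2.
Negative (D, E): Asp3, Glu8 → −2.
The N-terminus (+1) and C-terminus (−1) cancel.
Net charge = (+2) + (−2) = 0.

0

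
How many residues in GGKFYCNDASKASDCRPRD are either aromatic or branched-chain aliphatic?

2

Aromatic: F, W, Y. Branched-chain aliphatic: I, L, V.
Aromatic residues here: F4, Y5 (2).
Branched-chain aliphatic residues here: none (0).
The two groups share no amino acid, so total = 2 + 0 = 2.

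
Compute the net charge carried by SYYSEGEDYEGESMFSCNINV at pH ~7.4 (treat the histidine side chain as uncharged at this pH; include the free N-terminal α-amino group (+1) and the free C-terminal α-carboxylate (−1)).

-5

At pH ~7.4 the Lys and Arg side chains are protonated (+1), the Asp and Glu side chains are deprotonated (−1), and with His taken as neutral all other side chains carry no charge.
Positive (K, R): none → +0.
Negative (D, E): E5, E7, D8, E10, E12 → −5.
The N-terminus (+1) and C-terminus (−1) cancel.
Net charge = (+0) + (−5) = −5.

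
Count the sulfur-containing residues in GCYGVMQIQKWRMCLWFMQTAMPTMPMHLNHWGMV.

9

The sulfur-bearing residues are cysteine (–SH) and methionine (–S–CH₃).
Matching residues: C2, M6, M13, C14, M18, M22, M25, M27, M34.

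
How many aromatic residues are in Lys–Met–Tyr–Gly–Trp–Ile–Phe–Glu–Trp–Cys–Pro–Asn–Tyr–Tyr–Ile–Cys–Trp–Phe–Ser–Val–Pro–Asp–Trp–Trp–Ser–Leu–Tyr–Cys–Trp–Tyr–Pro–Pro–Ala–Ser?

13

Phenylalanine (F), tryptophan (W), and tyrosine (Y) have aromatic ring side chains.
Matching residues: Tyr3, Trp5, Phe7, Trp9, Tyr13, Tyr14, Trp17, Phe18, Trp23, Trp24, Tyr27, Trp29, Tyr30.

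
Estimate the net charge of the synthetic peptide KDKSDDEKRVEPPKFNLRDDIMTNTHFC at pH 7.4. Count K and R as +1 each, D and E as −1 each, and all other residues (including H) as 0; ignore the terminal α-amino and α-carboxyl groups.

-1

Positive (K, R): K1, K3, K8, R9, K14, R18 → +6.
Negative (D, E): D2, D5, D6, E7, E11, D19, D20 → −7.
Net charge = (+6) + (−7) = −1.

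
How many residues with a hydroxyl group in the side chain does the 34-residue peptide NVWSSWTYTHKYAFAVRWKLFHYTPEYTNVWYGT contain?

S, T, and Y are the three residues with a side-chain hydroxyl.
Matching residues: S4, S5, T7, Y8, T9, Y12, Y23, T24, Y27, T28, Y32, T34.

12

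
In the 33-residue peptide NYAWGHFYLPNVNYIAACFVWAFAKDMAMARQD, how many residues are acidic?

Aspartate (D) and glutamate (E) have carboxylic-acid side chains and are the acidic amino acids.
Matching residues: D26, D33.

2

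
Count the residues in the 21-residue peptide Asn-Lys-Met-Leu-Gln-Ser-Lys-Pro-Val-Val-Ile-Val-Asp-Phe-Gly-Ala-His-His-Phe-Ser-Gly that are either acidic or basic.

Acidic: D, E. Basic: H, K, R.
Acidic residues here: Asp13 (1).
Basic residues here: Lys2, Lys7, His17, His18 (4).
The two groups share no amino acid, so total = 1 + 4 = 5.

5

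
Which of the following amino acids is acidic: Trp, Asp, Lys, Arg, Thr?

Only D (aspartate) and E (glutamate) carry a side-chain carboxylic acid.
Of the listed options, only Asp belongs to this group.

Asp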